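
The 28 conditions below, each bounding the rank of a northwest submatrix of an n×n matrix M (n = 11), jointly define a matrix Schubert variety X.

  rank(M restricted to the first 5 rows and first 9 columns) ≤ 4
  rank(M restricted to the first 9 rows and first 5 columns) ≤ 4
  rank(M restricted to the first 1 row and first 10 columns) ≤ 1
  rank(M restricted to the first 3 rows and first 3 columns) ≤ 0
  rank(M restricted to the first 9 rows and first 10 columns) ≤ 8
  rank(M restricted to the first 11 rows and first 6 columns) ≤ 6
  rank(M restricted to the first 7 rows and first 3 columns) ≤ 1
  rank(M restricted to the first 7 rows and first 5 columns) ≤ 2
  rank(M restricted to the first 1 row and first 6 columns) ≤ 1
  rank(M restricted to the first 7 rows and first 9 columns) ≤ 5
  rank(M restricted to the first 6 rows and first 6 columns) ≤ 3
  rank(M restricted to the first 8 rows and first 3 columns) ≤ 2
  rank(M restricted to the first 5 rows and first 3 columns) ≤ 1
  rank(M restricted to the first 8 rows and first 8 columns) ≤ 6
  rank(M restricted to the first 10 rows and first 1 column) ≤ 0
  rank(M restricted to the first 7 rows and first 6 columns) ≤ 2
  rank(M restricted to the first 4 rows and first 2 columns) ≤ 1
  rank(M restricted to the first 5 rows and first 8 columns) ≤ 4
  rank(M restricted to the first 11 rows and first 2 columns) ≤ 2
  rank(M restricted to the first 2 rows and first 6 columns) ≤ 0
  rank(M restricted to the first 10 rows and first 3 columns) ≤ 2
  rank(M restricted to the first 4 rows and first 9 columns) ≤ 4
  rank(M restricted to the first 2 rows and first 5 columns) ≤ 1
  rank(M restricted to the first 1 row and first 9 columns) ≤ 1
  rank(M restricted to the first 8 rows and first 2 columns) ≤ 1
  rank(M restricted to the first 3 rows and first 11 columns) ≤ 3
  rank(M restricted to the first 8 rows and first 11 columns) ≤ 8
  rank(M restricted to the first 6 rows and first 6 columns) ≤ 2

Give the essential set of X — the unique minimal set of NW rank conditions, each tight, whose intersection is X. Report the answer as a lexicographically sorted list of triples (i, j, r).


Rank table r_w(11×11) implied by the 28 constraints:

  i=1: 0 0 0 0 0 0 1 1 1 1 1
  i=2: 0 0 0 0 0 0 1 2 2 2 2
  i=3: 0 0 0 1 1 1 2 3 3 3 3
  i=4: 0 1 1 2 2 2 3 4 4 4 4
  i=5: 0 1 1 2 2 2 3 4 4 5 5
  i=6: 0 1 1 2 2 2 3 4 5 6 6
  i=7: 0 1 1 2 2 2 3 4 5 6 7
  i=8: 0 1 2 3 3 3 4 5 6 7 8
  i=9: 0 1 2 3 4 4 5 6 7 8 9
  i=10: 0 1 2 3 4 5 6 7 8 9 10
  i=11: 1 2 3 4 5 6 7 8 9 10 11

so w = (7, 8, 4, 2, 10, 9, 11, 3, 5, 6, 1).

Fulton essential set (6 of the 32 Rothe cells):

[(2, 6, 0), (3, 3, 0), (5, 9, 4), (7, 3, 1), (7, 6, 2), (10, 1, 0)]


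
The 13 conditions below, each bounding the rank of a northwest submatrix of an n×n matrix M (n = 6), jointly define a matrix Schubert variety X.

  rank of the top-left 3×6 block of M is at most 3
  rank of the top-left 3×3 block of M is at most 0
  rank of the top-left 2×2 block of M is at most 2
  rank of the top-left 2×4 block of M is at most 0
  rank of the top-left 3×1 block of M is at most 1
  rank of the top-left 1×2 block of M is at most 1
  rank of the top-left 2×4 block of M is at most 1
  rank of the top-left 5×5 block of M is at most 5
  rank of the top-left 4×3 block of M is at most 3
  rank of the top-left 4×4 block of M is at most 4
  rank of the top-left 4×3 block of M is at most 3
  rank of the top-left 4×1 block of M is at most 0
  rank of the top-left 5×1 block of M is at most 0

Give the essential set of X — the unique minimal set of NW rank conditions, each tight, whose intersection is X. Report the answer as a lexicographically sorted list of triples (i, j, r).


Reconstructing r_w from the 13 given conditions:

  i=1: 0  0  0  0  1  1
  i=2: 0  0  0  0  1  2
  i=3: 0  0  0  1  2  3
  i=4: 0  1  1  2  3  4
  i=5: 0  1  2  3  4  5
  i=6: 1  2  3  4  5  6

second differences of R give the permutation w = (5, 6, 4, 2, 3, 1).

Rothe diagram D(w) (13 cells), 3 SE-corners (essential conditions):

[(2, 4, 0), (3, 3, 0), (5, 1, 0)]


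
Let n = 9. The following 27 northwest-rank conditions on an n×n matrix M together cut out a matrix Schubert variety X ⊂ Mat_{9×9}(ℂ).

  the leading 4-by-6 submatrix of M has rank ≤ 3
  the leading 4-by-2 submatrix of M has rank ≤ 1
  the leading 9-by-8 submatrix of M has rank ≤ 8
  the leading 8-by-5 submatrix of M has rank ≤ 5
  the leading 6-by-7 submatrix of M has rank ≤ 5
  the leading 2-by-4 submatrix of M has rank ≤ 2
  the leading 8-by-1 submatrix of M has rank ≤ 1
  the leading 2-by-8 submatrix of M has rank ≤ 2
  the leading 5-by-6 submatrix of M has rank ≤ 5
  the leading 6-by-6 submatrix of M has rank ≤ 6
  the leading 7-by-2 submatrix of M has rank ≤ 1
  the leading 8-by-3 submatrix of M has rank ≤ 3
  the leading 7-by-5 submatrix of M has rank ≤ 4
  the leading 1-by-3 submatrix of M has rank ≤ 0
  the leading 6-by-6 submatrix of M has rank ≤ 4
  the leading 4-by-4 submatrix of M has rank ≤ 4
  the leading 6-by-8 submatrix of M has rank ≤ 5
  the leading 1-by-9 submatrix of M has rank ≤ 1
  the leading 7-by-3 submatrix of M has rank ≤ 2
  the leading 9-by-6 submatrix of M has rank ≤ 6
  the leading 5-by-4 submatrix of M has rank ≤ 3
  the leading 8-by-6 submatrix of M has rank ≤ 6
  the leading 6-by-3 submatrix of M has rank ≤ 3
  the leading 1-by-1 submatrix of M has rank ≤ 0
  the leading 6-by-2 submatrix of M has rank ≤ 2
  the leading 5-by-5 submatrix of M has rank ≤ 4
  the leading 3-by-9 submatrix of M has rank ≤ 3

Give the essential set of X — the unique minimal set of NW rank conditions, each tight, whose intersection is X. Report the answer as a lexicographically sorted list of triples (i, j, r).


Rank table r_w(9×9) implied by the 27 constraints:

  i=1: 0 0 0 1 1 1 1 1 1
  i=2: 1 1 1 2 2 2 2 2 2
  i=3: 1 1 2 3 3 3 3 3 3
  i=4: 1 1 2 3 3 3 4 4 4
  i=5: 1 1 2 3 4 4 5 5 5
  i=6: 1 1 2 3 4 4 5 5 6
  i=7: 1 1 2 3 4 5 6 6 7
  i=8: 1 2 3 4 5 6 7 7 8
  i=9: 1 2 3 4 5 6 7 8 9

reading off 1-entries of Δ²R: w = (4, 1, 3, 7, 5, 9, 6, 2, 8).

|D(w)|=12, |Ess(w)|=5:

[(1, 3, 0), (4, 6, 3), (6, 6, 4), (6, 8, 5), (7, 2, 1)]


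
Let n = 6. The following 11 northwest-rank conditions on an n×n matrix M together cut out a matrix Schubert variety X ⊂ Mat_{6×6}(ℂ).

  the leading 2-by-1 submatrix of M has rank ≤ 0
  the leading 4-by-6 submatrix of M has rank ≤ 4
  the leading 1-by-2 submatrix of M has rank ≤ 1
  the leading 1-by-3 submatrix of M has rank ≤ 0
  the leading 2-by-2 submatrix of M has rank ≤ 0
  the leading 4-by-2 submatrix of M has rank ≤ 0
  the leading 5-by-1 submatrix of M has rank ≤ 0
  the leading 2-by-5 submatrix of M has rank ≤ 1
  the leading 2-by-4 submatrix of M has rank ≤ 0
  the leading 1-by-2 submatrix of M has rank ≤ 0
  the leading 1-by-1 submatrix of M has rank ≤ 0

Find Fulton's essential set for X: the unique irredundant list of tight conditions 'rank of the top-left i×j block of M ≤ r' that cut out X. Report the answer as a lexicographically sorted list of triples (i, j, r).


Recovering R(i,j) via the rank-extension bound from the 11 conditions:

  0 | 0 | 0 | 0 | 1 | 1
  0 | 0 | 0 | 0 | 1 | 2
  0 | 0 | 1 | 1 | 2 | 3
  0 | 0 | 1 | 2 | 3 | 4
  0 | 1 | 2 | 3 | 4 | 5
  1 | 2 | 3 | 4 | 5 | 6

giving w = (5, 6, 3, 4, 2, 1) via Δ²R.

Fulton essential set (3 of the 13 Rothe cells):

[(2, 4, 0), (4, 2, 0), (5, 1, 0)]


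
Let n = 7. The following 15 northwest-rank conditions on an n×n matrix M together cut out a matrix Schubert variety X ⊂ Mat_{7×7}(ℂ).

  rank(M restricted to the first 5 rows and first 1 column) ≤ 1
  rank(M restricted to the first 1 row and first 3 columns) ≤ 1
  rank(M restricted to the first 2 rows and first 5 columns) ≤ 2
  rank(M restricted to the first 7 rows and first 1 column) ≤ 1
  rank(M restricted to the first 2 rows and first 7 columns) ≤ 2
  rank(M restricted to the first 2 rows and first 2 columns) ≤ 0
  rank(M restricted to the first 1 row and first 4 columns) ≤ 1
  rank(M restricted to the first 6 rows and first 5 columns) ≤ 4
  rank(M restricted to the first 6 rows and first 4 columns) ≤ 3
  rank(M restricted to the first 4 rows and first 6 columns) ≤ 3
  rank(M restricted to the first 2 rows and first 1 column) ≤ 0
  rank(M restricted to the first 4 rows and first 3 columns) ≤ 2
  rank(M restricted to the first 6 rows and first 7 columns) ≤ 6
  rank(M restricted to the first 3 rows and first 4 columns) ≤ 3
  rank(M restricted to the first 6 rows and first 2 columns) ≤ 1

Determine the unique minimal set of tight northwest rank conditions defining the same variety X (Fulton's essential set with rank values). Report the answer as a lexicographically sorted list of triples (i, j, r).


Propagating the 15 rank bounds to every northwest block:

  i=1: 0, 0, 1, 1, 1, 1, 1
  i=2: 0, 0, 1, 2, 2, 2, 2
  i=3: 1, 1, 2, 3, 3, 3, 3
  i=4: 1, 1, 2, 3, 3, 3, 4
  i=5: 1, 1, 2, 3, 4, 4, 5
  i=6: 1, 1, 2, 3, 4, 5, 6
  i=7: 1, 2, 3, 4, 5, 6, 7

so w = (3, 4, 1, 7, 5, 6, 2).

3 SE-corners of the 9-cell Rothe diagram give Ess(w):

[(2, 2, 0), (4, 6, 3), (6, 2, 1)]


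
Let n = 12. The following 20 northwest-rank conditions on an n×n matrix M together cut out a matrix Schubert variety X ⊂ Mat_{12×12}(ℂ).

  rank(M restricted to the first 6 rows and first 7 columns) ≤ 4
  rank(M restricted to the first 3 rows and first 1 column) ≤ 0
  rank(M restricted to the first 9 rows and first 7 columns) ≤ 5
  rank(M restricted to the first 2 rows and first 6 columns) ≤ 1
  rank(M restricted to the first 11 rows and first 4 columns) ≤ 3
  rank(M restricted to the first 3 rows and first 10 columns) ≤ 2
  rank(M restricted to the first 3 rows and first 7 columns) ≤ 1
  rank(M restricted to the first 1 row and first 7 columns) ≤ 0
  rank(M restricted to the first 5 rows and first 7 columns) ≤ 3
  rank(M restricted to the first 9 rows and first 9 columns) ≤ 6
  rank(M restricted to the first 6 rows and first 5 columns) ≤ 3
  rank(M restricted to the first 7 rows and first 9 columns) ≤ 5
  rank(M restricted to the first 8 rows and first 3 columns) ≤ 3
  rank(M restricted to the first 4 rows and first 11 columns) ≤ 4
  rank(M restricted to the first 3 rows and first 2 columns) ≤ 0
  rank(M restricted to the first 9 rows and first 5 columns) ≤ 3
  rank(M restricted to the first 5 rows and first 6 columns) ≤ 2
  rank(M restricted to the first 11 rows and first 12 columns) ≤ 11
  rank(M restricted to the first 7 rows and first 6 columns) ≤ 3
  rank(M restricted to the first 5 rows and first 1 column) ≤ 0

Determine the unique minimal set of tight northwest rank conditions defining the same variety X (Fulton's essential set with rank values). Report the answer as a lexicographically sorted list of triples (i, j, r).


Rank table r_w(12×12) implied by the 20 constraints:

  0, 0, 0, 0, 0, 0, 0, 1, 1, 1, 1, 1
  0, 0, 1, 1, 1, 1, 1, 2, 2, 2, 2, 2
  0, 0, 1, 1, 1, 1, 1, 2, 2, 2, 3, 3
  0, 1, 2, 2, 2, 2, 2, 3, 3, 3, 4, 4
  0, 1, 2, 2, 2, 2, 3, 4, 4, 4, 5, 5
  1, 2, 3, 3, 3, 3, 4, 5, 5, 5, 6, 6
  1, 2, 3, 3, 3, 3, 4, 5, 5, 6, 7, 7
  1, 2, 3, 3, 3, 4, 5, 6, 6, 7, 8, 8
  1, 2, 3, 3, 3, 4, 5, 6, 6, 7, 8, 9
  1, 2, 3, 3, 4, 5, 6, 7, 7, 8, 9, 10
  1, 2, 3, 3, 4, 5, 6, 7, 8, 9, 10, 11
  1, 2, 3, 4, 5, 6, 7, 8, 9, 10, 11, 12

second differences of R give the permutation w = (8, 3, 11, 2, 7, 1, 10, 6, 12, 5, 9, 4).

11 SE-corners of the 33-cell Rothe diagram give Ess(w):

[(1, 7, 0), (3, 2, 0), (3, 7, 1), (3, 10, 2), (5, 1, 0), (5, 6, 2), (7, 6, 3), (7, 9, 5), (9, 5, 3), (9, 9, 6), (11, 4, 3)]


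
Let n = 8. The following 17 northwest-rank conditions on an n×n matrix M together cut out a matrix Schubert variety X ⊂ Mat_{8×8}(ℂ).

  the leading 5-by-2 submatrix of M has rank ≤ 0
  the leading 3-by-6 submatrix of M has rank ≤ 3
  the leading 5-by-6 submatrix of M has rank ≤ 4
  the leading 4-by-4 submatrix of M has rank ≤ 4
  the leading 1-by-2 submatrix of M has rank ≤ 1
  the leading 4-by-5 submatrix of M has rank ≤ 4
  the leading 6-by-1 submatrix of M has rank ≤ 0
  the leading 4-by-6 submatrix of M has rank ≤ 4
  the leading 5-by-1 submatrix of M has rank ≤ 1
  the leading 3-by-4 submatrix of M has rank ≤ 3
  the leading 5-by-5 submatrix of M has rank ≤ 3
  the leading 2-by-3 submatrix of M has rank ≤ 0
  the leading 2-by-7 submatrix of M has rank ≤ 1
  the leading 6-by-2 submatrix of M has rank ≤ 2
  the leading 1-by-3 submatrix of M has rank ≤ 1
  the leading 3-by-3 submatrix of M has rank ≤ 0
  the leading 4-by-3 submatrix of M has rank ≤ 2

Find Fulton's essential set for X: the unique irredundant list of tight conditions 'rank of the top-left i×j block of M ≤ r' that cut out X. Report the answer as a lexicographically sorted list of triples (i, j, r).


Recovering R(i,j) via the rank-extension bound from the 17 conditions:

  i=1: 0, 0, 0, 1, 1, 1, 1, 1
  i=2: 0, 0, 0, 1, 1, 1, 1, 2
  i=3: 0, 0, 0, 1, 2, 2, 2, 3
  i=4: 0, 0, 1, 2, 3, 3, 3, 4
  i=5: 0, 0, 1, 2, 3, 4, 4, 5
  i=6: 0, 1, 2, 3, 4, 5, 5, 6
  i=7: 1, 2, 3, 4, 5, 6, 6, 7
  i=8: 1, 2, 3, 4, 5, 6, 7, 8

reading off 1-entries of Δ²R: w = (4, 8, 5, 3, 6, 2, 1, 7).

|D(w)|=17, |Ess(w)|=4:

[(2, 7, 1), (3, 3, 0), (5, 2, 0), (6, 1, 0)]


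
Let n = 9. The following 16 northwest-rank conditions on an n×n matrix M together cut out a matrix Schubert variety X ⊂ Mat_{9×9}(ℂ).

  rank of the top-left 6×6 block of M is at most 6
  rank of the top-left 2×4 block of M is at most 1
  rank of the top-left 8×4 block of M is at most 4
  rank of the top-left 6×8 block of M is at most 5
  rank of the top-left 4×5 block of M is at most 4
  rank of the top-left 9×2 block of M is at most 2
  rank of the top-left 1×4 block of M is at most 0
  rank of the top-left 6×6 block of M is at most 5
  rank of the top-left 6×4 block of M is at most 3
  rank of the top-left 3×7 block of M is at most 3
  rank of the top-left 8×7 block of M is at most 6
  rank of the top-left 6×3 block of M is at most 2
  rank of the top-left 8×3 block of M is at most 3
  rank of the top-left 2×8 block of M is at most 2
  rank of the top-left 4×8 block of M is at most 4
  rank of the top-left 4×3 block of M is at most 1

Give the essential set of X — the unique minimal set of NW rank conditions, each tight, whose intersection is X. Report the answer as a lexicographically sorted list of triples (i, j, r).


Recovering R(i,j) via the rank-extension bound from the 16 conditions:

  row 1: 0 0 0 0 1 1 1 1 1
  row 2: 1 1 1 1 2 2 2 2 2
  row 3: 1 1 1 2 3 3 3 3 3
  row 4: 1 1 1 2 3 4 4 4 4
  row 5: 1 2 2 3 4 5 5 5 5
  row 6: 1 2 2 3 4 5 5 5 6
  row 7: 1 2 3 4 5 6 6 6 7
  row 8: 1 2 3 4 5 6 6 7 8
  row 9: 1 2 3 4 5 6 7 8 9

the unique w with this rank table is (5, 1, 4, 6, 2, 9, 3, 8, 7).

|D(w)|=12, |Ess(w)|=5:

[(1, 4, 0), (4, 3, 1), (6, 3, 2), (6, 8, 5), (8, 7, 6)]


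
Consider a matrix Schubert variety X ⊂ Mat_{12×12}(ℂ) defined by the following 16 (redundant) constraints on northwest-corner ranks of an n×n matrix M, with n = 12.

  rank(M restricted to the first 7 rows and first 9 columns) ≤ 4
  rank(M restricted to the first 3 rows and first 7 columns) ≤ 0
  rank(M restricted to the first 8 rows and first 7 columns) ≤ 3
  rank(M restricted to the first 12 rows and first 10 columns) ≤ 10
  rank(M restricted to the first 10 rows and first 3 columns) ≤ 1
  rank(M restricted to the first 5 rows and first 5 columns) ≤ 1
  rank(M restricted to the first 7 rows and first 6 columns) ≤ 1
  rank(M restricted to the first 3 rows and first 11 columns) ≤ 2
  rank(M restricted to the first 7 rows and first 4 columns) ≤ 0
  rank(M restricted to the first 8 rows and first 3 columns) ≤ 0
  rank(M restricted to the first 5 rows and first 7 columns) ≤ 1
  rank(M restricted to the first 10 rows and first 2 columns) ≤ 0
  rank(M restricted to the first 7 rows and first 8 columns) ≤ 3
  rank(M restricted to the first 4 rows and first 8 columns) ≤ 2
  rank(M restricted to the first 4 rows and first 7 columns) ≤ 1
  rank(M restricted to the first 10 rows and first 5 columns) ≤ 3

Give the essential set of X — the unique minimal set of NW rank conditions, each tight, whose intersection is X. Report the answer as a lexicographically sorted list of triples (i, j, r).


Computing R[i][j] = min implied NW-rank bound (n=12, 16 conditions):

  i=1: 0 | 0 | 0 | 0 | 0 | 0 | 0 | 1 | 1 | 1 | 1 | 1
  i=2: 0 | 0 | 0 | 0 | 0 | 0 | 0 | 1 | 2 | 2 | 2 | 2
  i=3: 0 | 0 | 0 | 0 | 0 | 0 | 0 | 1 | 2 | 2 | 2 | 3
  i=4: 0 | 0 | 0 | 0 | 1 | 1 | 1 | 2 | 3 | 3 | 3 | 4
  i=5: 0 | 0 | 0 | 0 | 1 | 1 | 1 | 2 | 3 | 4 | 4 | 5
  i=6: 0 | 0 | 0 | 0 | 1 | 1 | 2 | 3 | 4 | 5 | 5 | 6
  i=7: 0 | 0 | 0 | 0 | 1 | 1 | 2 | 3 | 4 | 5 | 6 | 7
  i=8: 0 | 0 | 0 | 1 | 2 | 2 | 3 | 4 | 5 | 6 | 7 | 8
  i=9: 0 | 0 | 1 | 2 | 3 | 3 | 4 | 5 | 6 | 7 | 8 | 9
  i=10: 0 | 0 | 1 | 2 | 3 | 4 | 5 | 6 | 7 | 8 | 9 | 10
  i=11: 1 | 1 | 2 | 3 | 4 | 5 | 6 | 7 | 8 | 9 | 10 | 11
  i=12: 1 | 2 | 3 | 4 | 5 | 6 | 7 | 8 | 9 | 10 | 11 | 12

the unique w with this rank table is (8, 9, 12, 5, 10, 7, 11, 4, 3, 6, 1, 2).

|D(w)|=50, |Ess(w)|=7:

[(3, 7, 0), (3, 11, 2), (5, 7, 1), (7, 4, 0), (7, 6, 1), (8, 3, 0), (10, 2, 0)]


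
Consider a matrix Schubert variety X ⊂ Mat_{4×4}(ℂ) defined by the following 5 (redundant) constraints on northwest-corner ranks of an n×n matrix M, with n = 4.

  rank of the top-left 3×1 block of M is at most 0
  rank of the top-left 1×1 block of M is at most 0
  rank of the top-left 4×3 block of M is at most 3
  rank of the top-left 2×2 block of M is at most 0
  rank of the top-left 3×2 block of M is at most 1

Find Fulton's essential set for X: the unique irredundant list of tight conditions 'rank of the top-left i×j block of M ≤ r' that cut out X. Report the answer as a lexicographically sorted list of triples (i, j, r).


Recovering R(i,j) via the rank-extension bound from the 5 conditions:

  0 0 1 1
  0 0 1 2
  0 1 2 3
  1 2 3 4

the unique w with this rank table is (3, 4, 2, 1).

ℓ(w)=5; the 2 essential cells (i,j,r):

[(2, 2, 0), (3, 1, 0)]


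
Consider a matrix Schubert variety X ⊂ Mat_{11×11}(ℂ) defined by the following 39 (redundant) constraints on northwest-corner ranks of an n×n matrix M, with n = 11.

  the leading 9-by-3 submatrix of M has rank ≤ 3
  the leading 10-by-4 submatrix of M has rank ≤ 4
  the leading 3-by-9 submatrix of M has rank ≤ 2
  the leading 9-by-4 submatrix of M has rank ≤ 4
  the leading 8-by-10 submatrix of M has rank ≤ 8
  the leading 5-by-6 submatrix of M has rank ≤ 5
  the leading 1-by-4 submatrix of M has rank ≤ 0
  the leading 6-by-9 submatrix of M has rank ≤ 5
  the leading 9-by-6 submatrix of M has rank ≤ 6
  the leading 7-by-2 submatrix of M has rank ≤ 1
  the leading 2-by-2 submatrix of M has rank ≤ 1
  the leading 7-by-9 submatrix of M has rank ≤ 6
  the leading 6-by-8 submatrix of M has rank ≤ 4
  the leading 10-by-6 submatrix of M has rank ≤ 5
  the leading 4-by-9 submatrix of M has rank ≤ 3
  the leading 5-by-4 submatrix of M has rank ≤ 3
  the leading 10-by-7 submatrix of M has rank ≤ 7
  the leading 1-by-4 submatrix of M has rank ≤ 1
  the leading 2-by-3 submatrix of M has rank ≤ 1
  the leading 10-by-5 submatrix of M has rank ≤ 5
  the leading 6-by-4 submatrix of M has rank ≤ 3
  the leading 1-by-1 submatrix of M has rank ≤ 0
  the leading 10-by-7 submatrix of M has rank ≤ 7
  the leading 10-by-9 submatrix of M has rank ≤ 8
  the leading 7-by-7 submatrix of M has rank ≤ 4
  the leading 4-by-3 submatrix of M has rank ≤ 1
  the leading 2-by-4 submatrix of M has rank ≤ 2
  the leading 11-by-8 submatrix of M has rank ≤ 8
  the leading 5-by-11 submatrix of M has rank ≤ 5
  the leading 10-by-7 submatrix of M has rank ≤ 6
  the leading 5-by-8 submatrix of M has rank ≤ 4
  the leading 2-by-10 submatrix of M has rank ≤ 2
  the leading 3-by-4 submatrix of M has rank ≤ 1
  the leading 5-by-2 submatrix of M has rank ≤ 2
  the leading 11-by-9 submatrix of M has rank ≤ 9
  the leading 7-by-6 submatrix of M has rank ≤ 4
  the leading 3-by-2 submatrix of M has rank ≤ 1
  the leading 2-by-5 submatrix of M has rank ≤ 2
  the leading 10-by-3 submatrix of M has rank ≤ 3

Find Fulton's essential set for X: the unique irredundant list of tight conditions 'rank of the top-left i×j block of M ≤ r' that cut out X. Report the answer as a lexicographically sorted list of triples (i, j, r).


Recovering R(i,j) via the rank-extension bound from the 39 conditions:

  R[1]: 0 0 0 0 1 1 1 1 1 1 1
  R[2]: 1 1 1 1 2 2 2 2 2 2 2
  R[3]: 1 1 1 1 2 2 2 2 2 3 3
  R[4]: 1 1 1 2 3 3 3 3 3 4 4
  R[5]: 1 1 2 3 4 4 4 4 4 5 5
  R[6]: 1 1 2 3 4 4 4 4 5 6 6
  R[7]: 1 1 2 3 4 4 4 5 6 7 7
  R[8]: 1 2 3 4 5 5 5 6 7 8 8
  R[9]: 1 2 3 4 5 5 6 7 8 9 9
  R[10]: 1 2 3 4 5 5 6 7 8 9 10
  R[11]: 1 2 3 4 5 6 7 8 9 10 11

the unique w with this rank table is (5, 1, 10, 4, 3, 9, 8, 2, 7, 11, 6).

Fulton essential set (8 of the 23 Rothe cells):

[(1, 4, 0), (3, 4, 1), (3, 9, 2), (4, 3, 1), (6, 8, 4), (7, 2, 1), (7, 7, 4), (10, 6, 5)]


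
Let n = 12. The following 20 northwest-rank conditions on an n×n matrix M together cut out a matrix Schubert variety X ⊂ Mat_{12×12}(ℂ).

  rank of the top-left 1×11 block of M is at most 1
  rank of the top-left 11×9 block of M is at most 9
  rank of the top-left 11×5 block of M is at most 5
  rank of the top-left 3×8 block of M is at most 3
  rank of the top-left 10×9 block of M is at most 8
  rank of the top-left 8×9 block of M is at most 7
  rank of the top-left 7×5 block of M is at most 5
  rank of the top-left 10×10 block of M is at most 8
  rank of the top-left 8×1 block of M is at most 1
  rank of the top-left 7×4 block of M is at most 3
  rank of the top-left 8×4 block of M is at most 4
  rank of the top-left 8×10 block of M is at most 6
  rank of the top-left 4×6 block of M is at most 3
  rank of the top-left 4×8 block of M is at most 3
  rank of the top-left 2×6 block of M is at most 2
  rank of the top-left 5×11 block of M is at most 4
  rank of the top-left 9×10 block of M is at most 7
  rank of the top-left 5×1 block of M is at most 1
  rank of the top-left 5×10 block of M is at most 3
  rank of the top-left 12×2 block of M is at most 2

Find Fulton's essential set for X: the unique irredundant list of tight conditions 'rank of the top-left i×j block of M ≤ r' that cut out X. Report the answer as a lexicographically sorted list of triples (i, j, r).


Reconstructing r_w from the 20 given conditions:

  row 1: 1  1  1  1  1  1  1  1  1  1  1  1
  row 2: 1  2  2  2  2  2  2  2  2  2  2  2
  row 3: 1  2  3  3  3  3  3  3  3  3  3  3
  row 4: 1  2  3  3  3  3  3  3  3  3  4  4
  row 5: 1  2  3  3  3  3  3  3  3  3  4  5
  row 6: 1  2  3  3  4  4  4  4  4  4  5  6
  row 7: 1  2  3  3  4  5  5  5  5  5  6  7
  row 8: 1  2  3  4  5  6  6  6  6  6  7  8
  row 9: 1  2  3  4  5  6  7  7  7  7  8  9
  row 10: 1  2  3  4  5  6  7  8  8  8  9  10
  row 11: 1  2  3  4  5  6  7  8  9  9  10  11
  row 12: 1  2  3  4  5  6  7  8  9  10  11  12

second differences of R give the permutation w = (1, 2, 3, 11, 12, 5, 6, 4, 7, 8, 9, 10).

Rothe diagram D(w) (16 cells), 2 SE-corners (essential conditions):

[(5, 10, 3), (7, 4, 3)]


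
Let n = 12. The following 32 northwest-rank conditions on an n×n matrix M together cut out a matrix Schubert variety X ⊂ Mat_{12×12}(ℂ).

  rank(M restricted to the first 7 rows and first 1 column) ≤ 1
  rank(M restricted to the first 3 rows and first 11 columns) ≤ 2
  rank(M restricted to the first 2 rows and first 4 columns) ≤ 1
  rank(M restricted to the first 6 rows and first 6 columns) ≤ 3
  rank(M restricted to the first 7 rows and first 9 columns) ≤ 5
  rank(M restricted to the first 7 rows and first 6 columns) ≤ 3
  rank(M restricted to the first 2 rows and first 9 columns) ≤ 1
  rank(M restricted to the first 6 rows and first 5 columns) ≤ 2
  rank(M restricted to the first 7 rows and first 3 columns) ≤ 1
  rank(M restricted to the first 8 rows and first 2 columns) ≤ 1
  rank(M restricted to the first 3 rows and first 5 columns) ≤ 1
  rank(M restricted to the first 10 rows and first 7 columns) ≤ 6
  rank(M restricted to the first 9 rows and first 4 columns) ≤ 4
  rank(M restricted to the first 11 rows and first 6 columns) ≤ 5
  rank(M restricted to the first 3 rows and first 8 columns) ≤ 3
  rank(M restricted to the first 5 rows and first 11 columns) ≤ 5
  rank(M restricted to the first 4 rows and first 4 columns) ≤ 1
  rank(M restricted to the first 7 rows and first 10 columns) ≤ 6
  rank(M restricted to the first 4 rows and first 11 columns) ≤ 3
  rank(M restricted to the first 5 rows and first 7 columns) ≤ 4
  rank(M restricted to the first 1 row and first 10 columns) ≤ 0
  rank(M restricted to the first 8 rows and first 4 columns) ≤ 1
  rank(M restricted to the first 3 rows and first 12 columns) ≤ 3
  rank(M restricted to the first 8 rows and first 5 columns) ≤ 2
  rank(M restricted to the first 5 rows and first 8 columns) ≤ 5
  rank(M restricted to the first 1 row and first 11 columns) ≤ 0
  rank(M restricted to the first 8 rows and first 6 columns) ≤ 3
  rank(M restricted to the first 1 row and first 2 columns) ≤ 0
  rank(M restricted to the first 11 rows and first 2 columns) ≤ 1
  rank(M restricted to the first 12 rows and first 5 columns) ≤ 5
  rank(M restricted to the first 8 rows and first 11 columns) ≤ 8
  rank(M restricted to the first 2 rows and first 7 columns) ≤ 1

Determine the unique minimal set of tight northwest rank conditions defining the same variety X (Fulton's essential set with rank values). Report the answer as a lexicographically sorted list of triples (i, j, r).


Computing R[i][j] = min implied NW-rank bound (n=12, 32 conditions):

  R[1]: 0, 0, 0, 0, 0, 0, 0, 0, 0, 0, 0, 1
  R[2]: 1, 1, 1, 1, 1, 1, 1, 1, 1, 1, 1, 2
  R[3]: 1, 1, 1, 1, 1, 2, 2, 2, 2, 2, 2, 3
  R[4]: 1, 1, 1, 1, 2, 3, 3, 3, 3, 3, 3, 4
  R[5]: 1, 1, 1, 1, 2, 3, 4, 4, 4, 4, 4, 5
  R[6]: 1, 1, 1, 1, 2, 3, 4, 5, 5, 5, 5, 6
  R[7]: 1, 1, 1, 1, 2, 3, 4, 5, 5, 6, 6, 7
  R[8]: 1, 1, 1, 1, 2, 3, 4, 5, 6, 7, 7, 8
  R[9]: 1, 1, 2, 2, 3, 4, 5, 6, 7, 8, 8, 9
  R[10]: 1, 1, 2, 3, 4, 5, 6, 7, 8, 9, 9, 10
  R[11]: 1, 1, 2, 3, 4, 5, 6, 7, 8, 9, 10, 11
  R[12]: 1, 2, 3, 4, 5, 6, 7, 8, 9, 10, 11, 12

giving w = (12, 1, 6, 5, 7, 8, 10, 9, 3, 4, 11, 2) via Δ²R.

|D(w)|=34, |Ess(w)|=5:

[(1, 11, 0), (3, 5, 1), (7, 9, 5), (8, 4, 1), (11, 2, 1)]


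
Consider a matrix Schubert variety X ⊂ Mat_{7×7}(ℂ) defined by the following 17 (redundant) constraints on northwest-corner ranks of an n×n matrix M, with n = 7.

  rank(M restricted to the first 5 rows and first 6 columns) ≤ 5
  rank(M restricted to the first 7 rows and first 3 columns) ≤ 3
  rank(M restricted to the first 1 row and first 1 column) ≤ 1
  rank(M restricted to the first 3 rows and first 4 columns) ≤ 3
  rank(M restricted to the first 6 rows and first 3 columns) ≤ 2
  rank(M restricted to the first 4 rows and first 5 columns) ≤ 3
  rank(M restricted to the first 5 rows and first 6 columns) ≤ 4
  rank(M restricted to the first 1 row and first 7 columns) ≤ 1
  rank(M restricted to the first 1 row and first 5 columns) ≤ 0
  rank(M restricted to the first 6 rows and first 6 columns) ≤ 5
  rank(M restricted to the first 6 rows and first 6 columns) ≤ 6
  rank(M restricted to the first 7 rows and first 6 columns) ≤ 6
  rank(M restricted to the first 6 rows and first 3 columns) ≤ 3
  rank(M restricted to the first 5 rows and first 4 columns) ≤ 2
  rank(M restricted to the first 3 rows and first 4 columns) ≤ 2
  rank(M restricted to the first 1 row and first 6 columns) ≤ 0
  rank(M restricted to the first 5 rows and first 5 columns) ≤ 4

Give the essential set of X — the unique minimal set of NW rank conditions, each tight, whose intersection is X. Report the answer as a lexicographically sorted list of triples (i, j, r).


Propagating the 17 rank bounds to every northwest block:

  0 | 0 | 0 | 0 | 0 | 0 | 1
  1 | 1 | 1 | 1 | 1 | 1 | 2
  1 | 2 | 2 | 2 | 2 | 2 | 3
  1 | 2 | 2 | 2 | 3 | 3 | 4
  1 | 2 | 2 | 2 | 3 | 4 | 5
  1 | 2 | 2 | 3 | 4 | 5 | 6
  1 | 2 | 3 | 4 | 5 | 6 | 7

the unique w with this rank table is (7, 1, 2, 5, 6, 4, 3).

D(w) has 11 cells with 3 SE-corners; essential set:

[(1, 6, 0), (5, 4, 2), (6, 3, 2)]


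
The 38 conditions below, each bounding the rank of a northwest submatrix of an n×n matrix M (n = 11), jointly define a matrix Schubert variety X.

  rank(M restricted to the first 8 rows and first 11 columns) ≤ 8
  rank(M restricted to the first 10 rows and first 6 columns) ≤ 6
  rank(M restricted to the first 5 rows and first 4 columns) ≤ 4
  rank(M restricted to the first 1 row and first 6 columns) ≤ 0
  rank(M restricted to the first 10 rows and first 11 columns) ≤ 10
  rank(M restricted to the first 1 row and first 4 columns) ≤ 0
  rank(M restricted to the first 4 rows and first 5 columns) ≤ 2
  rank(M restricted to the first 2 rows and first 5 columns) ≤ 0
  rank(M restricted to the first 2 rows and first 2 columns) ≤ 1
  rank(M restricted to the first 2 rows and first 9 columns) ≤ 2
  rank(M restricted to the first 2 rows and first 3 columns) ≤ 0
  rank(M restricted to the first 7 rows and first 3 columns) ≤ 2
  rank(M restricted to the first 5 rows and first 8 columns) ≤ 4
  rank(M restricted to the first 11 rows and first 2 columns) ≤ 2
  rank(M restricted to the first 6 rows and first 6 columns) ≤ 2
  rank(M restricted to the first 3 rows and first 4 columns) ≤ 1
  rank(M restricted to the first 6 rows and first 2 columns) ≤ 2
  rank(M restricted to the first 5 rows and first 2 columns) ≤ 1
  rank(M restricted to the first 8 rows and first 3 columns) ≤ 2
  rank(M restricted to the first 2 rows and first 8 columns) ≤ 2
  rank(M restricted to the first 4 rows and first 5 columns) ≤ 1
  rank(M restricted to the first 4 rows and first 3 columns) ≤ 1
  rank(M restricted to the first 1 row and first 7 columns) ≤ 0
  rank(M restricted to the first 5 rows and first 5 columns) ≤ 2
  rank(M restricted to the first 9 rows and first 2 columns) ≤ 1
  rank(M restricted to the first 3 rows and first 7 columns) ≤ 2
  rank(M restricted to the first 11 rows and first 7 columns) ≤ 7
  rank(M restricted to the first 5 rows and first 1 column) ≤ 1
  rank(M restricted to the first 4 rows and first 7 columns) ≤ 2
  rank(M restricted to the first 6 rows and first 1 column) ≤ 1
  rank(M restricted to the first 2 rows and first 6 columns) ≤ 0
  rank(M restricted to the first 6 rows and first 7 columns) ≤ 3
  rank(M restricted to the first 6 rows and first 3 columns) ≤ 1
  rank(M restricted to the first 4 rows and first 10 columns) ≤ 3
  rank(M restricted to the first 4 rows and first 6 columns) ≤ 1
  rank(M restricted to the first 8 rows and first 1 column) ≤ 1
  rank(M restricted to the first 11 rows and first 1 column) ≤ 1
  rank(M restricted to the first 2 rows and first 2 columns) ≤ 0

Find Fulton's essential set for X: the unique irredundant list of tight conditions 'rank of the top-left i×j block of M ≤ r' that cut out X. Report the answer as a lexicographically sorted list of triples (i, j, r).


Reconstructing r_w from the 38 given conditions:

  row 1: 0  0  0  0  0  0  0  1  1  1  1
  row 2: 0  0  0  0  0  0  1  2  2  2  2
  row 3: 1  1  1  1  1  1  2  3  3  3  3
  row 4: 1  1  1  1  1  1  2  3  3  3  4
  row 5: 1  1  1  2  2  2  3  4  4  4  5
  row 6: 1  1  1  2  2  2  3  4  5  5  6
  row 7: 1  1  2  3  3  3  4  5  6  6  7
  row 8: 1  1  2  3  4  4  5  6  7  7  8
  row 9: 1  1  2  3  4  5  6  7  8  8  9
  row 10: 1  2  3  4  5  6  7  8  9  9  10
  row 11: 1  2  3  4  5  6  7  8  9  10  11

the unique w with this rank table is (8, 7, 1, 11, 4, 9, 3, 5, 6, 2, 10).

ℓ(w)=29; the 7 essential cells (i,j,r):

[(1, 7, 0), (2, 6, 0), (4, 6, 1), (4, 10, 3), (6, 3, 1), (6, 6, 2), (9, 2, 1)]


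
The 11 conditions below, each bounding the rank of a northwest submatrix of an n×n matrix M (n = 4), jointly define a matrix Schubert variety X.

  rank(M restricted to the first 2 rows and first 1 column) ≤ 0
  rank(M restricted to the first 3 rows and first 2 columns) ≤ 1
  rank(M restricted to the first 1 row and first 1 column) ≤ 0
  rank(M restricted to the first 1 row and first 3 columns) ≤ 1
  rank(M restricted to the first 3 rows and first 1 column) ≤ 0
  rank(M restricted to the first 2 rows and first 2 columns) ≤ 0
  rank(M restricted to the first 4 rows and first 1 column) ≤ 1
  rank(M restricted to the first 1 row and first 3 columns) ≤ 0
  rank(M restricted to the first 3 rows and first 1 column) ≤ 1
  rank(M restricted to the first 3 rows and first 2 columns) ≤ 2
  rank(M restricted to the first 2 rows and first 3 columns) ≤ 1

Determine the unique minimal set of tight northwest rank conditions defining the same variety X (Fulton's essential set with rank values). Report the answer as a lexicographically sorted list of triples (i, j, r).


Rank table r_w(4×4) implied by the 11 constraints:

  row 1: 0, 0, 0, 1
  row 2: 0, 0, 1, 2
  row 3: 0, 1, 2, 3
  row 4: 1, 2, 3, 4

reading off 1-entries of Δ²R: w = (4, 3, 2, 1).

Rothe diagram D(w) (6 cells), 3 SE-corners (essential conditions):

[(1, 3, 0), (2, 2, 0), (3, 1, 0)]


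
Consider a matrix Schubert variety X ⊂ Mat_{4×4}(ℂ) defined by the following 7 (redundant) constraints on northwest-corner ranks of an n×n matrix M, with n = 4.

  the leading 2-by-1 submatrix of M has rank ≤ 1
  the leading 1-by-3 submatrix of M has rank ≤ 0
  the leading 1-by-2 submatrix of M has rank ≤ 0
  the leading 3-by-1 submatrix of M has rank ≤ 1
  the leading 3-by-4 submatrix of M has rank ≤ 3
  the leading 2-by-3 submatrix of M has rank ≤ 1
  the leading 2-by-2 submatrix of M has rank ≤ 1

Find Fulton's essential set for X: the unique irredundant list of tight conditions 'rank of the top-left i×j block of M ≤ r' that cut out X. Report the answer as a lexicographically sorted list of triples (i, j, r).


Reconstructing r_w from the 7 given conditions:

  i=1: 0 0 0 1
  i=2: 1 1 1 2
  i=3: 1 2 2 3
  i=4: 1 2 3 4

giving w = (4, 1, 2, 3) via Δ²R.

Fulton essential set (1 of the 3 Rothe cells):

[(1, 3, 0)]


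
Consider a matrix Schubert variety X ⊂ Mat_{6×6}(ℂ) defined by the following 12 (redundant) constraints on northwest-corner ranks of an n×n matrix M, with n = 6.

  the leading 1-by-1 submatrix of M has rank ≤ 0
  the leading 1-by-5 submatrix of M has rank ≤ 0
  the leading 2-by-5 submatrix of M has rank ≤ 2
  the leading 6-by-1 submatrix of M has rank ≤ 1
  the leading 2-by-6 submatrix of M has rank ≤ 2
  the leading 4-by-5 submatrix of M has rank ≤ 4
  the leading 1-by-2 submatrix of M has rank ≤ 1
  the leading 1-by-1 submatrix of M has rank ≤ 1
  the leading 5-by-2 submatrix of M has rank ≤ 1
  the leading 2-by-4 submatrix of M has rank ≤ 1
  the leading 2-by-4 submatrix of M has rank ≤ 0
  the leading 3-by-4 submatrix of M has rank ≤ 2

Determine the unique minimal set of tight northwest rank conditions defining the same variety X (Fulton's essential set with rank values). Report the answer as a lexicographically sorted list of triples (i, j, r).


Rank table r_w(6×6) implied by the 12 constraints:

  R[1]: 0 0 0 0 0 1
  R[2]: 0 0 0 0 1 2
  R[3]: 1 1 1 1 2 3
  R[4]: 1 1 2 2 3 4
  R[5]: 1 1 2 3 4 5
  R[6]: 1 2 3 4 5 6

second differences of R give the permutation w = (6, 5, 1, 3, 4, 2).

3 SE-corners of the 11-cell Rothe diagram give Ess(w):

[(1, 5, 0), (2, 4, 0), (5, 2, 1)]


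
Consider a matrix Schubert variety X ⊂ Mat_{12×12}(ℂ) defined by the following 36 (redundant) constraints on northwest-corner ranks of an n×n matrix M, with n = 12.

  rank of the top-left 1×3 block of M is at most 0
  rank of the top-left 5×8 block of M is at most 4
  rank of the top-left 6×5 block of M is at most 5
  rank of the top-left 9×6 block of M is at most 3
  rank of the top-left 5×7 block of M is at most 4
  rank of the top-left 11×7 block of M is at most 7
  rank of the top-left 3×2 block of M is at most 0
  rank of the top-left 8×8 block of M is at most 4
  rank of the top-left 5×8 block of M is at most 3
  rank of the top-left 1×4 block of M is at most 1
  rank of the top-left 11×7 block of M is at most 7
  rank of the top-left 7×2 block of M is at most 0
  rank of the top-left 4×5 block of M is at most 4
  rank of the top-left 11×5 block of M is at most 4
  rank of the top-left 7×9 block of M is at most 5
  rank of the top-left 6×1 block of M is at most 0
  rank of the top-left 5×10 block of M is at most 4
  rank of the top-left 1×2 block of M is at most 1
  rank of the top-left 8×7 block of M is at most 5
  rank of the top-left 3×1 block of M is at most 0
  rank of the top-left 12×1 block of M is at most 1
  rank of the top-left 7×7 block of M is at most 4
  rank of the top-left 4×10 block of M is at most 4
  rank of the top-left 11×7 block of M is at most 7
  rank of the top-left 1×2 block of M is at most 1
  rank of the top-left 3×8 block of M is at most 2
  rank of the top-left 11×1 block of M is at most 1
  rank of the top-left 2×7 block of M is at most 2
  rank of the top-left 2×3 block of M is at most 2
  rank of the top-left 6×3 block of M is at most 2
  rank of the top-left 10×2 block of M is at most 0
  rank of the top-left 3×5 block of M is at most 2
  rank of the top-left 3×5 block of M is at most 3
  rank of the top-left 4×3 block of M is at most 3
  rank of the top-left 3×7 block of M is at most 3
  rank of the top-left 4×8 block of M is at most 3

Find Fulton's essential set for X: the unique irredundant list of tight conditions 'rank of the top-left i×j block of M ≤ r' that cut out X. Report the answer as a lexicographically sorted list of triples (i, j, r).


Propagating the 36 rank bounds to every northwest block:

  i=1: 0 | 0 | 0 | 1 | 1 | 1 | 1 | 1 | 1 | 1 | 1 | 1
  i=2: 0 | 0 | 1 | 2 | 2 | 2 | 2 | 2 | 2 | 2 | 2 | 2
  i=3: 0 | 0 | 1 | 2 | 2 | 2 | 2 | 2 | 3 | 3 | 3 | 3
  i=4: 0 | 0 | 1 | 2 | 3 | 3 | 3 | 3 | 4 | 4 | 4 | 4
  i=5: 0 | 0 | 1 | 2 | 3 | 3 | 3 | 3 | 4 | 4 | 5 | 5
  i=6: 0 | 0 | 1 | 2 | 3 | 3 | 4 | 4 | 5 | 5 | 6 | 6
  i=7: 0 | 0 | 1 | 2 | 3 | 3 | 4 | 4 | 5 | 6 | 7 | 7
  i=8: 0 | 0 | 1 | 2 | 3 | 3 | 4 | 4 | 5 | 6 | 7 | 8
  i=9: 0 | 0 | 1 | 2 | 3 | 3 | 4 | 5 | 6 | 7 | 8 | 9
  i=10: 0 | 0 | 1 | 2 | 3 | 4 | 5 | 6 | 7 | 8 | 9 | 10
  i=11: 1 | 1 | 2 | 3 | 4 | 5 | 6 | 7 | 8 | 9 | 10 | 11
  i=12: 1 | 2 | 3 | 4 | 5 | 6 | 7 | 8 | 9 | 10 | 11 | 12

hence w(1..12) = (4, 3, 9, 5, 11, 7, 10, 12, 8, 6, 1, 2).

Rothe diagram D(w) (35 cells), 7 SE-corners (essential conditions):

[(1, 3, 0), (3, 8, 2), (5, 8, 3), (5, 10, 4), (8, 8, 4), (9, 6, 3), (10, 2, 0)]


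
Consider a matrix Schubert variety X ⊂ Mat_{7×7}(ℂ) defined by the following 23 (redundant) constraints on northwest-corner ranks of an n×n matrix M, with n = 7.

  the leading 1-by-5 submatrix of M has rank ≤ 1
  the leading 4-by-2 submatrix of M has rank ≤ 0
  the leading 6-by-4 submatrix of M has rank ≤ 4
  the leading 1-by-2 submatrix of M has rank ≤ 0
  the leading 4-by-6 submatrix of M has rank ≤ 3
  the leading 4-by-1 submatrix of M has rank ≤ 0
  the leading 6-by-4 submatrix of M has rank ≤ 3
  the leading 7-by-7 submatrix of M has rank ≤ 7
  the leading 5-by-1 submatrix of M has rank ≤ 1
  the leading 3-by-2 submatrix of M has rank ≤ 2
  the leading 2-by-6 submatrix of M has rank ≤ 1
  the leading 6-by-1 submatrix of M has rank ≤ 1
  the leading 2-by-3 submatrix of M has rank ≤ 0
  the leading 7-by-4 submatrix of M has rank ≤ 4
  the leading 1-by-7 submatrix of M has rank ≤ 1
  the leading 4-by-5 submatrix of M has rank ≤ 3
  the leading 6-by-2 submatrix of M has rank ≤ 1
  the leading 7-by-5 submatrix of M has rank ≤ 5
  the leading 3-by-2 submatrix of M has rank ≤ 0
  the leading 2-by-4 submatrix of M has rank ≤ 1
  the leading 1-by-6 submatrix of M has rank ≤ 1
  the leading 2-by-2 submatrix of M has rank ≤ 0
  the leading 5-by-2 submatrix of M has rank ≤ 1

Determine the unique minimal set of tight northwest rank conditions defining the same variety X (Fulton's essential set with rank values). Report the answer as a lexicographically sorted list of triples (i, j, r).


Computing R[i][j] = min implied NW-rank bound (n=7, 23 conditions):

  i=1: 0 | 0 | 0 | 1 | 1 | 1 | 1
  i=2: 0 | 0 | 0 | 1 | 1 | 1 | 2
  i=3: 0 | 0 | 1 | 2 | 2 | 2 | 3
  i=4: 0 | 0 | 1 | 2 | 3 | 3 | 4
  i=5: 1 | 1 | 2 | 3 | 4 | 4 | 5
  i=6: 1 | 1 | 2 | 3 | 4 | 5 | 6
  i=7: 1 | 2 | 3 | 4 | 5 | 6 | 7

giving w = (4, 7, 3, 5, 1, 6, 2) via Δ²R.

4 SE-corners of the 13-cell Rothe diagram give Ess(w):

[(2, 3, 0), (2, 6, 1), (4, 2, 0), (6, 2, 1)]
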